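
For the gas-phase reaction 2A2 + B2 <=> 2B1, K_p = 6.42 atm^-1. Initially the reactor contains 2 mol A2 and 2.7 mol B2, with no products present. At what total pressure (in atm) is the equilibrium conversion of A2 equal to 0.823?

P = 6.96 atm

Take 2 mol A2 as basis and let X be its fractional conversion, so ξ = X.
At extent ξ: n_A2 = 2 − 2X; n_B2 = 2.7 − X; n_B1 = 2X.
Summing: n_T = 4.7 − X.
K_p = p_B1^2 / (p_A2^2 p_B2) with p_i = (n_i/n_T)·P.
At X = 0.823: the mole-fraction product g(X) = Π y_i^ν_i = 44.66. Since K_p = g(X)·P^{-1}, P = (g/K_p)^(1/1) = (44.66/6.42)^(1/1) = 6.96 atm.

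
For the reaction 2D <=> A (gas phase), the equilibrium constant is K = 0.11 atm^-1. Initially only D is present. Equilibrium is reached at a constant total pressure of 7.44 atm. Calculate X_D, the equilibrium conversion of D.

Take 1 mol D as basis and let X be its fractional conversion, so ξ = 0.5X.
Species balance: n_D = 1 − X; n_A = 0.5X.
n_T = Σnᵢ = 1 − 0.5X.
y_i = n_i/n_T, p_i = y_i·P. K = p_A / (p_D^2).
Setting this equal to 0.11 atm^-1 and taking the physical root (0 < X < 1) gives X = 0.516.

X = 0.516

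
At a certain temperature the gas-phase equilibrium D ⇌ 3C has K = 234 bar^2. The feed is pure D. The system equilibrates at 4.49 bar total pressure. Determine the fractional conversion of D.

X = 0.817

Take 1 mol D as basis and let X be its fractional conversion, so ξ = X.
At extent ξ: n_D = 1 − X; n_C = 3X.
Summing: n_T = 1 + 2X.
y_i = n_i/n_T, p_i = y_i·P. K = p_C^3 / (p_D).
Setting this equal to 234 bar^2 and taking the physical root (0 < X < 1) gives X = 0.817.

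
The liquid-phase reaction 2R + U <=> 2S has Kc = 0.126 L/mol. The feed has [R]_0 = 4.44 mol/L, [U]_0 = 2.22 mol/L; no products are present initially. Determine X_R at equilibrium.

X = 0.306

Let X = conversion of R; extent ξ = 4.44X/2 mol/L.
Concentrations: [R] = 4.44 − 4.44X; [U] = 2.22 − 2.22X; [S] = 4.44X.
Kc = [S]^2 / ([R]^2 [U]).
Solving Kc = 0.126 for X ∈ (0,1): X = 0.306.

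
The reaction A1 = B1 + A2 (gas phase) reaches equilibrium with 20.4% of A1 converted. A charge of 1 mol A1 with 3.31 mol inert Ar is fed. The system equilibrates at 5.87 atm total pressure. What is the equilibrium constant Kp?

Basis: 1 mol A1 initially; let X = conversion of A1. Extent ξ = X.
At extent ξ: n_A1 = 1 − X; n_B1 = X; n_A2 = X; n_I = 3.31 (inert).
n_T = Σnᵢ = 4.31 + X.
At X = 0.204: n_A1 = 0.796, n_B1 = 0.204, n_A2 = 0.204, n_T = 4.51.
p_i = (n_i/n_T)·P. Kp = p_B1 p_A2 / (p_A1) = 0.068 atm.

Kp = 0.068 atm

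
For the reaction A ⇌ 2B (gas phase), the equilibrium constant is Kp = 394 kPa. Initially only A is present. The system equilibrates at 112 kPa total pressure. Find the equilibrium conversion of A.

Take 1 mol A as basis and let X be its fractional conversion, so ξ = X.
Mole table: n_A = 1 − X; n_B = 2X.
Summing: n_T = 1 + X.
y_i = n_i/n_T, p_i = y_i·P. Kp = p_B^2 / (p_A).
Setting this equal to 394 kPa and taking the physical root (0 < X < 1) gives X = 0.684.

X = 0.684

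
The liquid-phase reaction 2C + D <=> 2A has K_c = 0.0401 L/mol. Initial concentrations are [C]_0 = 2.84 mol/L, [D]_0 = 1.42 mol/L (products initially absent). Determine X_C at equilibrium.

Let X = conversion of C; extent ξ = 2.84X/2 mol/L.
Concentrations: [C] = 2.84 − 2.84X; [D] = 1.42 − 1.42X; [A] = 2.84X.
K_c = [A]^2 / ([C]^2 [D]).
Setting equal to 0.0401 and solving for X on (0,1) gives X = 0.178.

X = 0.178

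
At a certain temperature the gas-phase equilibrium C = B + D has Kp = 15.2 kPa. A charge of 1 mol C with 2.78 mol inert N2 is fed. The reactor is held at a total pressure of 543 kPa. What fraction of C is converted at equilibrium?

Take 1 mol C as basis and let X be its fractional conversion, so ξ = X.
Species balance: n_C = 1 − X; n_B = X; n_D = X; n_I = 2.78 (inert).
n_T = Σnᵢ = 3.78 + X.
With p_i = (n_i/n_T)P, Kp = p_B p_D / (p_C).
This yields a degree-2 equation in X; solving on (0,1), X = 0.285.

X = 0.285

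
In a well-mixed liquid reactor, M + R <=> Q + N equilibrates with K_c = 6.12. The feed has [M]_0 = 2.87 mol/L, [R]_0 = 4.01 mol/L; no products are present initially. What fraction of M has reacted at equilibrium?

Let X = conversion of M; extent ξ = 2.87·X mol/L.
Concentrations: [M] = 2.87 − 2.87X; [R] = 4.01 − 2.87X; [Q] = 2.87X; [N] = 2.87X.
K_c = [Q] [N] / ([M] [R]).
Solving K_c = 6.12 for X ∈ (0,1): X = 0.814.

X = 0.814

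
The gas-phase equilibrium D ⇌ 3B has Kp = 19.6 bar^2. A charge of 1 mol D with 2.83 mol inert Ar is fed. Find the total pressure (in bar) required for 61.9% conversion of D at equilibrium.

Basis: 1 mol D initially; let X = conversion of D. Extent ξ = X.
Mole table: n_D = 1 − X; n_B = 3X; n_I = 2.83 (inert).
Total moles n_T = 3.83 + 2X.
Kp = p_B^3 / (p_D) with p_i = (n_i/n_T)·P.
At X = 0.619: the mole-fraction product g(X) = Π y_i^ν_i = 0.6544. Since Kp = g(X)·P^{2}, P = (Kp/g)^(1/2) = (19.6/0.6544)^(1/2) = 5.47 bar.

P = 5.47 bar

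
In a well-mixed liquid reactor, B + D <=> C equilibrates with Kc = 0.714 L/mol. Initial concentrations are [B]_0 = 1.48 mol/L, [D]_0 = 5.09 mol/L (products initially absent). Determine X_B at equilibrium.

Let X = conversion of B; extent ξ = 1.48·X mol/L.
Concentrations: [B] = 1.48 − 1.48X; [D] = 5.09 − 1.48X; [C] = 1.48X.
Kc = [C] / ([B] [D]).
Setting equal to 0.714 and solving for X on (0,1) gives X = 0.740.

X = 0.740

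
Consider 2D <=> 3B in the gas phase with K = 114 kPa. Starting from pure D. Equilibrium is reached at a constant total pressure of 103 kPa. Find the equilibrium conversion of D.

X = 0.479

Let X = conversion of D (basis 1 mol D); extent of reaction ξ = 0.5X.
Mole table: n_D = 1 − X; n_B = 1.5X.
Summing: n_T = 1 + 0.5X.
With p_i = (n_i/n_T)P, K = p_B^3 / (p_D^2).
This yields a degree-3 equation in X; solving on (0,1), X = 0.479.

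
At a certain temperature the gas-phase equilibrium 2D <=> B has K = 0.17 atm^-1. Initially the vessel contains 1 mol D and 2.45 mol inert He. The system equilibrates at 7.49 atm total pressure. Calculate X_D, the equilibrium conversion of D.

X = 0.339

Let X = conversion of D (basis 1 mol D); extent of reaction ξ = 0.5X.
At extent ξ: n_D = 1 − X; n_B = 0.5X; n_I = 2.45 (inert).
Summing: n_T = 3.45 − 0.5X.
y_i = n_i/n_T, p_i = y_i·P. K = p_B / (p_D^2).
Substituting and setting equal to 0.17 atm^-1 gives a polynomial in X; the root in (0,1) is X = 0.339.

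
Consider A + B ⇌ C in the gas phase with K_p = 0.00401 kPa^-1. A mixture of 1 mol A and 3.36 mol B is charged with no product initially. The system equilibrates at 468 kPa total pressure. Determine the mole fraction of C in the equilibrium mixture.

y_C = 0.153

Take 1 mol A as basis and let X be its fractional conversion, so ξ = X.
At extent ξ: n_A = 1 − X; n_B = 3.36 − X; n_C = X.
Total moles n_T = 4.36 − X.
With p_i = (n_i/n_T)P, K_p = p_C / (p_A p_B).
Equating to 0.00401 kPa^-1 and solving on 0 < X < 1: X = 0.580.
Then n_C = 0.58, n_T = 3.78, so y_C = 0.153.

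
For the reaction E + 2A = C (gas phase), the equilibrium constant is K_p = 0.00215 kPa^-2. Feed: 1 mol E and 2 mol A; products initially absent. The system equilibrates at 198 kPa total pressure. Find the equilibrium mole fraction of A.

Take 1 mol E as basis and let X be its fractional conversion, so ξ = X.
Species balance: n_E = 1 − X; n_A = 2 − 2X; n_C = X.
Summing: n_T = 3 − 2X.
Mole fractions y_i = n_i/n_T; K_p = p_C / (p_E p_A^2) with p_i = y_i·P.
This yields a degree-3 equation in X; solving on (0,1), X = 0.837.
Then n_A = 0.327, n_T = 1.33, so y_A = 0.246.

y_A = 0.246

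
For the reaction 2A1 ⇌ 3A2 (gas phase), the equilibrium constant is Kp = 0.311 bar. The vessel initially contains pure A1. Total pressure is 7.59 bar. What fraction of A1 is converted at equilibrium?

Basis: 1 mol A1 initially; let X = conversion of A1. Extent ξ = 0.5X.
Mole table: n_A1 = 1 − X; n_A2 = 1.5X.
n_T = Σnᵢ = 1 + 0.5X.
Mole fractions y_i = n_i/n_T; Kp = p_A2^3 / (p_A1^2) with p_i = y_i·P.
Substituting and setting equal to 0.311 bar gives a polynomial in X; the root in (0,1) is X = 0.204.

X = 0.204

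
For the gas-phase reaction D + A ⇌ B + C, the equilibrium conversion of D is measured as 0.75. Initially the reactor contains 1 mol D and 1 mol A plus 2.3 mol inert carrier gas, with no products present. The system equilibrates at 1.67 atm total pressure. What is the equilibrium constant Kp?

Kp = 9

Let X = conversion of D (basis 1 mol D); extent of reaction ξ = X.
Moles: n_D = 1 − X; n_A = 1 − X; n_B = X; n_C = X; n_I = 2.3 (inert).
Since Δν = 0, n_T = 4.3 throughout.
At X = 0.75: n_D = 0.25, n_A = 0.25, n_B = 0.75, n_C = 0.75, n_T = 4.3.
p_i = (n_i/n_T)·P. Kp = p_B p_C / (p_D p_A) = 9.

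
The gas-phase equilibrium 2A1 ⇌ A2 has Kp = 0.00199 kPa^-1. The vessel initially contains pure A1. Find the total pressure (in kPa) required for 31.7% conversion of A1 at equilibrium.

P = 144 kPa

Take 1 mol A1 as basis and let X be its fractional conversion, so ξ = 0.5X.
Mole table: n_A1 = 1 − X; n_A2 = 0.5X.
Summing: n_T = 1 − 0.5X.
Kp = p_A2 / (p_A1^2) with p_i = (n_i/n_T)·P.
At X = 0.317: the mole-fraction product g(X) = Π y_i^ν_i = 0.2859. Since Kp = g(X)·P^{-1}, P = (g/Kp)^(1/1) = (0.2859/0.00199)^(1/1) = 144 kPa.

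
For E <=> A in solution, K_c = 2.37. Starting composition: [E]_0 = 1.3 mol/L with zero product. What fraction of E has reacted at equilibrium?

Let X = conversion of E; extent ξ = 1.3·X mol/L.
Concentrations: [E] = 1.3 − 1.3X; [A] = 1.3X.
K_c = [A] / ([E]).
Solving K_c = 2.37 for X ∈ (0,1): X = 0.703.

X = 0.703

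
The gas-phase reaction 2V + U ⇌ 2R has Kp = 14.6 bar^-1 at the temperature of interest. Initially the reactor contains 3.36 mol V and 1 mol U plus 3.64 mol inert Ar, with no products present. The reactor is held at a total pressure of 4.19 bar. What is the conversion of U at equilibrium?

Basis: 1 mol U initially; let X = conversion of U. Extent ξ = X.
Moles: n_V = 3.36 − 2X; n_U = 1 − X; n_R = 2X; n_I = 3.64 (inert).
Summing: n_T = 8 − X.
Mole fractions y_i = n_i/n_T; Kp = p_R^2 / (p_V^2 p_U) with p_i = y_i·P.
Equating to 14.6 bar^-1 and solving on 0 < X < 1: X = 0.867.

X = 0.867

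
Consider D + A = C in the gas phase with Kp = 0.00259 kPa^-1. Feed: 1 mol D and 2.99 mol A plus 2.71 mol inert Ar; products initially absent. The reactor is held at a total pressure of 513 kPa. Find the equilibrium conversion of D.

X = 0.356

Let X = conversion of D (basis 1 mol D); extent of reaction ξ = X.
Moles: n_D = 1 − X; n_A = 2.99 − X; n_C = X; n_I = 2.71 (inert).
Total moles n_T = 6.7 − X.
y_i = n_i/n_T, p_i = y_i·P. Kp = p_C / (p_D p_A).
This yields a degree-2 equation in X; solving on (0,1), X = 0.356.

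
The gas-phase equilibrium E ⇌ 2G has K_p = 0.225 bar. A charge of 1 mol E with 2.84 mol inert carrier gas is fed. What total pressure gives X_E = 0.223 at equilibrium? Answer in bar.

Take 1 mol E as basis and let X be its fractional conversion, so ξ = X.
Mole table: n_E = 1 − X; n_G = 2X; n_I = 2.84 (inert).
n_T = Σnᵢ = 3.84 + X.
K_p = p_G^2 / (p_E) with p_i = (n_i/n_T)·P.
At X = 0.223: the mole-fraction product g(X) = Π y_i^ν_i = 0.06301. Since K_p = g(X)·P^{1}, P = (K_p/g)^(1/1) = (0.225/0.06301)^(1/1) = 3.57 bar.

P = 3.57 bar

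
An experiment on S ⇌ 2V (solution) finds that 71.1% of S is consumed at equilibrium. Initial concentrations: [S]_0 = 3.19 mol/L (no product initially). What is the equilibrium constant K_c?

K_c = 22.3 mol/L

Let X = conversion of S.
Concentrations: [S] = 3.19 − 3.19X; [V] = 6.38X.
At X = 0.711: [S] = 0.922, [V] = 4.54.
K_c = [V]^2 / ([S]) = 22.3 mol/L.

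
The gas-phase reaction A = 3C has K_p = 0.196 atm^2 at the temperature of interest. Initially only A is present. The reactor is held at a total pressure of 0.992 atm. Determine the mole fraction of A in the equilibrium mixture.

Take 1 mol A as basis and let X be its fractional conversion, so ξ = X.
At extent ξ: n_A = 1 − X; n_C = 3X.
n_T = Σnᵢ = 1 + 2X.
With p_i = (n_i/n_T)P, K_p = p_C^3 / (p_A).
This yields a degree-3 equation in X; solving on (0,1), X = 0.230.
Then n_A = 0.77, n_T = 1.46, so y_A = 0.528.

y_A = 0.528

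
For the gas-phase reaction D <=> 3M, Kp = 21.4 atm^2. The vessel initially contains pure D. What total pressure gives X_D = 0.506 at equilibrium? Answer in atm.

P = 3.5 atm

Basis: 1 mol D initially; let X = conversion of D. Extent ξ = X.
Species balance: n_D = 1 − X; n_M = 3X.
Total moles n_T = 1 + 2X.
Kp = p_M^3 / (p_D) with p_i = (n_i/n_T)·P.
At X = 0.506: the mole-fraction product g(X) = Π y_i^ν_i = 1.749. Since Kp = g(X)·P^{2}, P = (Kp/g)^(1/2) = (21.4/1.749)^(1/2) = 3.5 atm.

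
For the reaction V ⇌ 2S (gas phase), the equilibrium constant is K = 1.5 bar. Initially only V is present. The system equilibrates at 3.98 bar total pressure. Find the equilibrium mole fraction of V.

Basis: 1 mol V initially; let X = conversion of V. Extent ξ = X.
Moles: n_V = 1 − X; n_S = 2X.
n_T = Σnᵢ = 1 + X.
With p_i = (n_i/n_T)P, K = p_S^2 / (p_V).
Equating to 1.5 bar and solving on 0 < X < 1: X = 0.293.
Then n_V = 0.707, n_T = 1.29, so y_V = 0.546.

y_V = 0.546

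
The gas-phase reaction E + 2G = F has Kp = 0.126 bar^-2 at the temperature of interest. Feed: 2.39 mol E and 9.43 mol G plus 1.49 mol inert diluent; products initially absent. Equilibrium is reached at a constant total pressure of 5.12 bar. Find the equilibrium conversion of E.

Basis: 2.39 mol E initially; let X = conversion of E. Extent ξ = 2.39X.
At extent ξ: n_E = 2.39 − 2.39X; n_G = 9.43 − 4.78X; n_F = 2.39X; n_I = 1.49 (inert).
Summing: n_T = 13.3 − 4.78X.
Mole fractions y_i = n_i/n_T; Kp = p_F / (p_E p_G^2) with p_i = y_i·P.
Equating to 0.126 bar^-2 and solving on 0 < X < 1: X = 0.570.

X = 0.570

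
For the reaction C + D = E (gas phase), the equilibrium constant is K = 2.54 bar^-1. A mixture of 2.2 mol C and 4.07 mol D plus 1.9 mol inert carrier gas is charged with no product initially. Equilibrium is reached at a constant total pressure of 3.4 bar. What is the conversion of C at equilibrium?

Basis: 2.2 mol C initially; let X = conversion of C. Extent ξ = 2.2X.
Moles: n_C = 2.2 − 2.2X; n_D = 4.07 − 2.2X; n_E = 2.2X; n_I = 1.9 (inert).
Summing: n_T = 8.17 − 2.2X.
y_i = n_i/n_T, p_i = y_i·P. K = p_E / (p_C p_D).
This yields a degree-2 equation in X; solving on (0,1), X = 0.761.

X = 0.761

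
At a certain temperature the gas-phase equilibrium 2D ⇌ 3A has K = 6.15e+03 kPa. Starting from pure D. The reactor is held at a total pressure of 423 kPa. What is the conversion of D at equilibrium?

Basis: 1 mol D initially; let X = conversion of D. Extent ξ = 0.5X.
Mole table: n_D = 1 − X; n_A = 1.5X.
Total moles n_T = 1 + 0.5X.
Mole fractions y_i = n_i/n_T; K = p_A^3 / (p_D^2) with p_i = y_i·P.
Substituting and setting equal to 6.15e+03 kPa gives a polynomial in X; the root in (0,1) is X = 0.739.

X = 0.739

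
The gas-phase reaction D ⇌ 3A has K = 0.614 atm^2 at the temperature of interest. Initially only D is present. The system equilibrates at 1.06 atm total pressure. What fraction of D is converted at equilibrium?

Take 1 mol D as basis and let X be its fractional conversion, so ξ = X.
Species balance: n_D = 1 − X; n_A = 3X.
n_T = Σnᵢ = 1 + 2X.
Mole fractions y_i = n_i/n_T; K = p_A^3 / (p_D) with p_i = y_i·P.
Setting this equal to 0.614 atm^2 and taking the physical root (0 < X < 1) gives X = 0.335.

X = 0.335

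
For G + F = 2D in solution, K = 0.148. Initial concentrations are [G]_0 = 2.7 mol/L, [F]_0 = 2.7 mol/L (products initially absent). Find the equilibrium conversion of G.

Let X = conversion of G; extent ξ = 2.7·X mol/L.
Concentrations: [G] = 2.7 − 2.7X; [F] = 2.7 − 2.7X; [D] = 5.4X.
K = [D]^2 / ([G] [F]).
This equals 0.148 at X = 0.161 (the root in 0 < X < 1).

X = 0.161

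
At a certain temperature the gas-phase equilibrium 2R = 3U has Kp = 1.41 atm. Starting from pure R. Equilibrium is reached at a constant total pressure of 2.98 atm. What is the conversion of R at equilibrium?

Let X = conversion of R (basis 1 mol R); extent of reaction ξ = 0.5X.
At extent ξ: n_R = 1 − X; n_U = 1.5X.
n_T = Σnᵢ = 1 + 0.5X.
Mole fractions y_i = n_i/n_T; Kp = p_U^3 / (p_R^2) with p_i = y_i·P.
Substituting and setting equal to 1.41 atm gives a polynomial in X; the root in (0,1) is X = 0.395.

X = 0.395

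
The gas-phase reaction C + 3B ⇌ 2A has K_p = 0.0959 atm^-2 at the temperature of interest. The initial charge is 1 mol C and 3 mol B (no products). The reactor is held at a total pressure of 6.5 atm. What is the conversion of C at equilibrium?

X = 0.474

Take 1 mol C as basis and let X be its fractional conversion, so ξ = X.
At extent ξ: n_C = 1 − X; n_B = 3 − 3X; n_A = 2X.
n_T = Σnᵢ = 4 − 2X.
Mole fractions y_i = n_i/n_T; K_p = p_A^2 / (p_C p_B^3) with p_i = y_i·P.
Equating to 0.0959 atm^-2 and solving on 0 < X < 1: X = 0.474.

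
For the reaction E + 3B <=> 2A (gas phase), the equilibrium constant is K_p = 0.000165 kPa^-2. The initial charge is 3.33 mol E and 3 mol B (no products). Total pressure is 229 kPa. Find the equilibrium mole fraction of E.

y_E = 0.532

Basis: 3 mol B initially; let X = conversion of B. Extent ξ = X.
At extent ξ: n_E = 3.33 − X; n_B = 3 − 3X; n_A = 2X.
n_T = Σnᵢ = 6.33 − 2X.
y_i = n_i/n_T, p_i = y_i·P. K_p = p_A^2 / (p_E p_B^3).
Equating to 0.000165 kPa^-2 and solving on 0 < X < 1: X = 0.607.
Then n_E = 2.72, n_T = 5.12, so y_E = 0.532.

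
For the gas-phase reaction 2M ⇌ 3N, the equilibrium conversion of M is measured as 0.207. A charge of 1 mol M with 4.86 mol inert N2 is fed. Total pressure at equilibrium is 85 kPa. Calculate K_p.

K_p = 0.679 kPa

Let X = conversion of M (basis 1 mol M); extent of reaction ξ = 0.5X.
Species balance: n_M = 1 − X; n_N = 1.5X; n_I = 4.86 (inert).
n_T = Σnᵢ = 5.86 + 0.5X.
At X = 0.207: n_M = 0.793, n_N = 0.31, n_T = 5.96.
p_i = (n_i/n_T)·P. K_p = p_N^3 / (p_M^2) = 0.679 kPa.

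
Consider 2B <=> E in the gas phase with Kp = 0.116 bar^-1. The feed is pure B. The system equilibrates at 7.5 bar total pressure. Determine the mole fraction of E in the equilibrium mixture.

y_E = 0.358

Take 1 mol B as basis and let X be its fractional conversion, so ξ = 0.5X.
Moles: n_B = 1 − X; n_E = 0.5X.
Summing: n_T = 1 − 0.5X.
y_i = n_i/n_T, p_i = y_i·P. Kp = p_E / (p_B^2).
Equating to 0.116 bar^-1 and solving on 0 < X < 1: X = 0.528.
Then n_E = 0.264, n_T = 0.736, so y_E = 0.358.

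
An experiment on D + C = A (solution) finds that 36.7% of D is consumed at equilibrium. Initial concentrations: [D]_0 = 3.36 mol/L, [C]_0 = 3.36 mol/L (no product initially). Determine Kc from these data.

Kc = 0.273 L/mol

Let X = conversion of D.
Concentrations: [D] = 3.36 − 3.36X; [C] = 3.36 − 3.36X; [A] = 3.36X.
At X = 0.367: [D] = 2.13, [C] = 2.13, [A] = 1.23.
Kc = [A] / ([D] [C]) = 0.273 L/mol.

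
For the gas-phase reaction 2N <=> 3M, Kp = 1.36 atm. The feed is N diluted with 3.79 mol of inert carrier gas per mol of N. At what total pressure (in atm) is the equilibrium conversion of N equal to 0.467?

P = 5.65 atm

Basis: 1 mol N initially; let X = conversion of N. Extent ξ = 0.5X.
Mole table: n_N = 1 − X; n_M = 1.5X; n_I = 3.79 (inert).
n_T = Σnᵢ = 4.79 + 0.5X.
Kp = p_M^3 / (p_N^2) with p_i = (n_i/n_T)·P.
At X = 0.467: the mole-fraction product g(X) = Π y_i^ν_i = 0.2409. Since Kp = g(X)·P^{1}, P = (Kp/g)^(1/1) = (1.36/0.2409)^(1/1) = 5.65 atm.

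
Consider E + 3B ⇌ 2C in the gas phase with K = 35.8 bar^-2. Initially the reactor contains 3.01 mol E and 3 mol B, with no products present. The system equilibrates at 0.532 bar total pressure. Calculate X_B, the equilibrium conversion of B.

X = 0.622

Basis: 3 mol B initially; let X = conversion of B. Extent ξ = X.
Mole table: n_E = 3.01 − X; n_B = 3 − 3X; n_C = 2X.
Summing: n_T = 6.01 − 2X.
y_i = n_i/n_T, p_i = y_i·P. K = p_C^2 / (p_E p_B^3).
Equating to 35.8 bar^-2 and solving on 0 < X < 1: X = 0.622.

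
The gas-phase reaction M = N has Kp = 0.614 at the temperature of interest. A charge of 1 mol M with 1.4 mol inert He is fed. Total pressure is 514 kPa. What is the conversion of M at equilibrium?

X = 0.380

Take 1 mol M as basis and let X be its fractional conversion, so ξ = X.
Mole table: n_M = 1 − X; n_N = X; n_I = 1.4 (inert).
n_T stays at 2.4 (no change in mole number).
With p_i = (n_i/n_T)P, Kp = p_N / (p_M).
Equating to 0.614 and solving on 0 < X < 1: X = 0.380.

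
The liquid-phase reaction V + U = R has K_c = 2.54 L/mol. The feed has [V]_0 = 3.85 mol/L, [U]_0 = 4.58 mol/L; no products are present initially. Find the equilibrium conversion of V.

X = 0.794

Let X = conversion of V; extent ξ = 3.85·X mol/L.
Concentrations: [V] = 3.85 − 3.85X; [U] = 4.58 − 3.85X; [R] = 3.85X.
K_c = [R] / ([V] [U]).
Equating to 2.54 L/mol: the physical root is X = 0.794.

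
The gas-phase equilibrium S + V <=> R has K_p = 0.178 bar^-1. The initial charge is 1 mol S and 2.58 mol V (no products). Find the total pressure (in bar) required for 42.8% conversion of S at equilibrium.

Let X = conversion of S (basis 1 mol S); extent of reaction ξ = X.
At extent ξ: n_S = 1 − X; n_V = 2.58 − X; n_R = X.
n_T = Σnᵢ = 3.58 − X.
K_p = p_R / (p_S p_V) with p_i = (n_i/n_T)·P.
At X = 0.428: the mole-fraction product g(X) = Π y_i^ν_i = 1.096. Since K_p = g(X)·P^{-1}, P = (g/K_p)^(1/1) = (1.096/0.178)^(1/1) = 6.16 bar.

P = 6.16 bar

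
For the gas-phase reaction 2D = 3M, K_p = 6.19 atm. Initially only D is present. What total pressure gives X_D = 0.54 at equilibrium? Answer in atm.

P = 3.13 atm

Take 1 mol D as basis and let X be its fractional conversion, so ξ = 0.5X.
Mole table: n_D = 1 − X; n_M = 1.5X.
Summing: n_T = 1 + 0.5X.
K_p = p_M^3 / (p_D^2) with p_i = (n_i/n_T)·P.
At X = 0.54: the mole-fraction product g(X) = Π y_i^ν_i = 1.978. Since K_p = g(X)·P^{1}, P = (K_p/g)^(1/1) = (6.19/1.978)^(1/1) = 3.13 atm.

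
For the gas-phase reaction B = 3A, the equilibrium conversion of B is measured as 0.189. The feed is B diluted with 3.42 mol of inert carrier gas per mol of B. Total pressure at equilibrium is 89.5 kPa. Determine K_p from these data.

Basis: 1 mol B initially; let X = conversion of B. Extent ξ = X.
Moles: n_B = 1 − X; n_A = 3X; n_I = 3.42 (inert).
Summing: n_T = 4.42 + 2X.
At X = 0.189: n_B = 0.811, n_A = 0.567, n_T = 4.8.
p_i = (n_i/n_T)·P. K_p = p_A^3 / (p_B) = 78.2 kPa^2.

K_p = 78.2 kPa^2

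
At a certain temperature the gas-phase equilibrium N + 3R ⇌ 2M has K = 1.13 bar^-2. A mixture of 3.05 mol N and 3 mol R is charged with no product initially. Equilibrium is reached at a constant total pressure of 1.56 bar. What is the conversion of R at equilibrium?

Basis: 3 mol R initially; let X = conversion of R. Extent ξ = X.
Mole table: n_N = 3.05 − X; n_R = 3 − 3X; n_M = 2X.
Summing: n_T = 6.05 − 2X.
With p_i = (n_i/n_T)P, K = p_M^2 / (p_N p_R^3).
Setting this equal to 1.13 bar^-2 and taking the physical root (0 < X < 1) gives X = 0.492.

X = 0.492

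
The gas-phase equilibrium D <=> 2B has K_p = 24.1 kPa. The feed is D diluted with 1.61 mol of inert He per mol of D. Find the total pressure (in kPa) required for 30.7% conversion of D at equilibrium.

Basis: 1 mol D initially; let X = conversion of D. Extent ξ = X.
Species balance: n_D = 1 − X; n_B = 2X; n_I = 1.61 (inert).
n_T = Σnᵢ = 2.61 + X.
K_p = p_B^2 / (p_D) with p_i = (n_i/n_T)·P.
At X = 0.307: the mole-fraction product g(X) = Π y_i^ν_i = 0.1865. Since K_p = g(X)·P^{1}, P = (K_p/g)^(1/1) = (24.1/0.1865)^(1/1) = 129 kPa.

P = 129 kPa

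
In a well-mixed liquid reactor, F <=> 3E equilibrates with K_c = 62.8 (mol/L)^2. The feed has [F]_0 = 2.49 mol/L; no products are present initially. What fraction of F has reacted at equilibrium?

Let X = conversion of F; extent ξ = 2.49·X mol/L.
Concentrations: [F] = 2.49 − 2.49X; [E] = 7.47X.
K_c = [E]^3 / ([F]).
This equals 62.8 at X = 0.552 (the root in 0 < X < 1).

X = 0.552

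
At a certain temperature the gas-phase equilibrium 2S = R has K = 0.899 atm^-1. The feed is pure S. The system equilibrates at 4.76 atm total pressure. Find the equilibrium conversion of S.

X = 0.765

Take 1 mol S as basis and let X be its fractional conversion, so ξ = 0.5X.
Species balance: n_S = 1 − X; n_R = 0.5X.
n_T = Σnᵢ = 1 − 0.5X.
Mole fractions y_i = n_i/n_T; K = p_R / (p_S^2) with p_i = y_i·P.
Setting this equal to 0.899 atm^-1 and taking the physical root (0 < X < 1) gives X = 0.765.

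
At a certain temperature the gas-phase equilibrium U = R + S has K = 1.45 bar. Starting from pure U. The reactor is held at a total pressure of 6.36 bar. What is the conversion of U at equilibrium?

X = 0.431

Take 1 mol U as basis and let X be its fractional conversion, so ξ = X.
Moles: n_U = 1 − X; n_R = X; n_S = X.
Total moles n_T = 1 + X.
y_i = n_i/n_T, p_i = y_i·P. K = p_R p_S / (p_U).
Setting this equal to 1.45 bar and taking the physical root (0 < X < 1) gives X = 0.431.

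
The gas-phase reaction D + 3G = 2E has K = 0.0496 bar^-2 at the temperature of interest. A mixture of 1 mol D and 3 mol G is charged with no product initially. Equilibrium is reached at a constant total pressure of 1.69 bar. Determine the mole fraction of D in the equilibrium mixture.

y_D = 0.225

Take 1 mol D as basis and let X be its fractional conversion, so ξ = X.
At extent ξ: n_D = 1 − X; n_G = 3 − 3X; n_E = 2X.
Total moles n_T = 4 − 2X.
With p_i = (n_i/n_T)P, K = p_E^2 / (p_D p_G^3).
Setting this equal to 0.0496 bar^-2 and taking the physical root (0 < X < 1) gives X = 0.180.
Then n_D = 0.82, n_T = 3.64, so y_D = 0.225.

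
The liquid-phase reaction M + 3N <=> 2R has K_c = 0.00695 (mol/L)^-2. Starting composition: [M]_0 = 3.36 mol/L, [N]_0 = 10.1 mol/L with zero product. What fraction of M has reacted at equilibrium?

Let X = conversion of M; extent ξ = 3.36·X mol/L.
Concentrations: [M] = 3.36 − 3.36X; [N] = 10.1 − 10.1X; [R] = 6.72X.
K_c = [R]^2 / ([M] [N]^3).
Equating to 0.00695 (mol/L)^-2: the physical root is X = 0.329.

X = 0.329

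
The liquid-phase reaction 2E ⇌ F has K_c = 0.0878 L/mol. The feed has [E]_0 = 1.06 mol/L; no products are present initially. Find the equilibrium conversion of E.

Let X = conversion of E; extent ξ = 1.06X/2 mol/L.
Concentrations: [E] = 1.06 − 1.06X; [F] = 0.53X.
K_c = [F] / ([E]^2).
This equals 0.0878 at X = 0.138 (the root in 0 < X < 1).

X = 0.138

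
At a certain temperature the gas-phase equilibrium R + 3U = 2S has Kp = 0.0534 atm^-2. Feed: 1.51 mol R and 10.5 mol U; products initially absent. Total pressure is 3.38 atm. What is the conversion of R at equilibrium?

X = 0.503

Let X = conversion of R (basis 1.51 mol R); extent of reaction ξ = 1.51X.
Moles: n_R = 1.51 − 1.51X; n_U = 10.5 − 4.53X; n_S = 3.02X.
Total moles n_T = 12 − 3.02X.
Mole fractions y_i = n_i/n_T; Kp = p_S^2 / (p_R p_U^3) with p_i = y_i·P.
Setting this equal to 0.0534 atm^-2 and taking the physical root (0 < X < 1) gives X = 0.503.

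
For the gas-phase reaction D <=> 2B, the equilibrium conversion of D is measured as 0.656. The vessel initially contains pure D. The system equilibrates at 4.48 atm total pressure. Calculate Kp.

Let X = conversion of D (basis 1 mol D); extent of reaction ξ = X.
Mole table: n_D = 1 − X; n_B = 2X.
n_T = Σnᵢ = 1 + X.
At X = 0.656: n_D = 0.344, n_B = 1.31, n_T = 1.66.
p_i = (n_i/n_T)·P. Kp = p_B^2 / (p_D) = 13.5 atm.

Kp = 13.5 atm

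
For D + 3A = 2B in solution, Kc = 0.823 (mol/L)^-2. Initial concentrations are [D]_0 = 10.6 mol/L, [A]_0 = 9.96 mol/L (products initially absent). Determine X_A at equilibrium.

Let X = conversion of A; extent ξ = 9.96X/3 mol/L.
Concentrations: [D] = 10.6 − 3.32X; [A] = 9.96 − 9.96X; [B] = 6.64X.
Kc = [B]^2 / ([D] [A]^3).
Solving Kc = 0.823 for X ∈ (0,1): X = 0.832.

X = 0.832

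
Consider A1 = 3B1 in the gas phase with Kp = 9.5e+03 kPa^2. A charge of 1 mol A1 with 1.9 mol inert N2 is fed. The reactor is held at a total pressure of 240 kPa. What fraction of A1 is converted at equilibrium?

X = 0.371

Let X = conversion of A1 (basis 1 mol A1); extent of reaction ξ = X.
Mole table: n_A1 = 1 − X; n_B1 = 3X; n_I = 1.9 (inert).
Summing: n_T = 2.9 + 2X.
Mole fractions y_i = n_i/n_T; Kp = p_B1^3 / (p_A1) with p_i = y_i·P.
Substituting and setting equal to 9.5e+03 kPa^2 gives a polynomial in X; the root in (0,1) is X = 0.371.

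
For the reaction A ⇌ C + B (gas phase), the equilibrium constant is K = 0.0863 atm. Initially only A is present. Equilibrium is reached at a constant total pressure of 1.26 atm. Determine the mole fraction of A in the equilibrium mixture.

Basis: 1 mol A initially; let X = conversion of A. Extent ξ = X.
Mole table: n_A = 1 − X; n_C = X; n_B = X.
Total moles n_T = 1 + X.
Mole fractions y_i = n_i/n_T; K = p_C p_B / (p_A) with p_i = y_i·P.
Substituting and setting equal to 0.0863 atm gives a polynomial in X; the root in (0,1) is X = 0.253.
Then n_A = 0.747, n_T = 1.25, so y_A = 0.596.

y_A = 0.596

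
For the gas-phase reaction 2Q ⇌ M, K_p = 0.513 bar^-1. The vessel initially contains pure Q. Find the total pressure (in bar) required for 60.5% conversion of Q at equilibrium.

P = 2.64 bar

Take 1 mol Q as basis and let X be its fractional conversion, so ξ = 0.5X.
Species balance: n_Q = 1 − X; n_M = 0.5X.
Total moles n_T = 1 − 0.5X.
K_p = p_M / (p_Q^2) with p_i = (n_i/n_T)·P.
At X = 0.605: the mole-fraction product g(X) = Π y_i^ν_i = 1.352. Since K_p = g(X)·P^{-1}, P = (g/K_p)^(1/1) = (1.352/0.513)^(1/1) = 2.64 bar.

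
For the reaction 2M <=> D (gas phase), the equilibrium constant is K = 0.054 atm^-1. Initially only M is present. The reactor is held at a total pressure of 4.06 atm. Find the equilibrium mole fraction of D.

Basis: 1 mol M initially; let X = conversion of M. Extent ξ = 0.5X.
Moles: n_M = 1 − X; n_D = 0.5X.
Summing: n_T = 1 − 0.5X.
With p_i = (n_i/n_T)P, K = p_D / (p_M^2).
Equating to 0.054 atm^-1 and solving on 0 < X < 1: X = 0.270.
Then n_D = 0.135, n_T = 0.865, so y_D = 0.156.

y_D = 0.156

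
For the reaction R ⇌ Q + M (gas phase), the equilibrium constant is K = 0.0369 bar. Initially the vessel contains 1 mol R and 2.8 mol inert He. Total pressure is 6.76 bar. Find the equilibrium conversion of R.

Let X = conversion of R (basis 1 mol R); extent of reaction ξ = X.
Mole table: n_R = 1 − X; n_Q = X; n_M = X; n_I = 2.8 (inert).
n_T = Σnᵢ = 3.8 + X.
Mole fractions y_i = n_i/n_T; K = p_Q p_M / (p_R) with p_i = y_i·P.
Substituting and setting equal to 0.0369 bar gives a polynomial in X; the root in (0,1) is X = 0.136.

X = 0.136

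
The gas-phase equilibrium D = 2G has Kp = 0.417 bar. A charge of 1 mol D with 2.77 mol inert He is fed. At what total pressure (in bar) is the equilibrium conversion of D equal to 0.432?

Basis: 1 mol D initially; let X = conversion of D. Extent ξ = X.
At extent ξ: n_D = 1 − X; n_G = 2X; n_I = 2.77 (inert).
Total moles n_T = 3.77 + X.
Kp = p_G^2 / (p_D) with p_i = (n_i/n_T)·P.
At X = 0.432: the mole-fraction product g(X) = Π y_i^ν_i = 0.3128. Since Kp = g(X)·P^{1}, P = (Kp/g)^(1/1) = (0.417/0.3128)^(1/1) = 1.33 bar.

P = 1.33 bar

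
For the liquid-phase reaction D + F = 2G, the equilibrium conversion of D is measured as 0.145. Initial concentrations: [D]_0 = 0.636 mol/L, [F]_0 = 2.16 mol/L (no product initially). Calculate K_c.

K_c = 0.0303

Let X = conversion of D.
Concentrations: [D] = 0.636 − 0.636X; [F] = 2.16 − 0.636X; [G] = 1.27X.
At X = 0.145: [D] = 0.544, [F] = 2.07, [G] = 0.184.
K_c = [G]^2 / ([D] [F]) = 0.0303.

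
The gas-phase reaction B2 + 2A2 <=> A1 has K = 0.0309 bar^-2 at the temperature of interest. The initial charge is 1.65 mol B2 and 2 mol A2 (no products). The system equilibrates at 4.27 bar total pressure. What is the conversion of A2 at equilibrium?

Basis: 2 mol A2 initially; let X = conversion of A2. Extent ξ = X.
Mole table: n_B2 = 1.65 − X; n_A2 = 2 − 2X; n_A1 = X.
Summing: n_T = 3.65 − 2X.
With p_i = (n_i/n_T)P, K = p_A1 / (p_B2 p_A2^2).
Setting this equal to 0.0309 bar^-2 and taking the physical root (0 < X < 1) gives X = 0.199.

X = 0.199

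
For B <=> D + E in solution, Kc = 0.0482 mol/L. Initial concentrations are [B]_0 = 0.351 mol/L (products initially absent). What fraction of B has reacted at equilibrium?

X = 0.308

Let X = conversion of B; extent ξ = 0.351·X mol/L.
Concentrations: [B] = 0.351 − 0.351X; [D] = 0.351X; [E] = 0.351X.
Kc = [D] [E] / ([B]).
Equating to 0.0482 mol/L: the physical root is X = 0.308.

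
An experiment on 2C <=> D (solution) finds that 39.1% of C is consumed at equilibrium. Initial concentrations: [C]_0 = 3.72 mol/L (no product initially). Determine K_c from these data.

K_c = 0.142 L/mol

Let X = conversion of C.
Concentrations: [C] = 3.72 − 3.72X; [D] = 1.86X.
At X = 0.391: [C] = 2.27, [D] = 0.727.
K_c = [D] / ([C]^2) = 0.142 L/mol.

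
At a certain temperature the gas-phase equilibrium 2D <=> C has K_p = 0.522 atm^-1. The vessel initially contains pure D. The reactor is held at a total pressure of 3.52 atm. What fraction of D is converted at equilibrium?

Take 1 mol D as basis and let X be its fractional conversion, so ξ = 0.5X.
Species balance: n_D = 1 − X; n_C = 0.5X.
Summing: n_T = 1 − 0.5X.
y_i = n_i/n_T, p_i = y_i·P. K_p = p_C / (p_D^2).
Setting this equal to 0.522 atm^-1 and taking the physical root (0 < X < 1) gives X = 0.654.

X = 0.654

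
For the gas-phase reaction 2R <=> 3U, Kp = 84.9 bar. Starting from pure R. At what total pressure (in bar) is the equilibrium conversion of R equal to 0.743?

P = 5.56 bar

Basis: 1 mol R initially; let X = conversion of R. Extent ξ = 0.5X.
At extent ξ: n_R = 1 − X; n_U = 1.5X.
Total moles n_T = 1 + 0.5X.
Kp = p_U^3 / (p_R^2) with p_i = (n_i/n_T)·P.
At X = 0.743: the mole-fraction product g(X) = Π y_i^ν_i = 15.28. Since Kp = g(X)·P^{1}, P = (Kp/g)^(1/1) = (84.9/15.28)^(1/1) = 5.56 bar.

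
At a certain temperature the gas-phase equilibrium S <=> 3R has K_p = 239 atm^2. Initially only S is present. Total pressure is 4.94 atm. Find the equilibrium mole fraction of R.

y_R = 0.920

Basis: 1 mol S initially; let X = conversion of S. Extent ξ = X.
Moles: n_S = 1 − X; n_R = 3X.
n_T = Σnᵢ = 1 + 2X.
y_i = n_i/n_T, p_i = y_i·P. K_p = p_R^3 / (p_S).
This yields a degree-3 equation in X; solving on (0,1), X = 0.794.
Then n_R = 2.38, n_T = 2.59, so y_R = 0.920.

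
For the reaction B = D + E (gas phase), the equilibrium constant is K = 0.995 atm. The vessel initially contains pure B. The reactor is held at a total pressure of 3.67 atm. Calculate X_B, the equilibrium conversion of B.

Take 1 mol B as basis and let X be its fractional conversion, so ξ = X.
Moles: n_B = 1 − X; n_D = X; n_E = X.
Summing: n_T = 1 + X.
y_i = n_i/n_T, p_i = y_i·P. K = p_D p_E / (p_B).
Equating to 0.995 atm and solving on 0 < X < 1: X = 0.462.

X = 0.462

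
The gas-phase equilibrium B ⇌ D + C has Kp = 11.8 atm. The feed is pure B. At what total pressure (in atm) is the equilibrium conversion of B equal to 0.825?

Take 1 mol B as basis and let X be its fractional conversion, so ξ = X.
Moles: n_B = 1 − X; n_D = X; n_C = X.
n_T = Σnᵢ = 1 + X.
Kp = p_D p_C / (p_B) with p_i = (n_i/n_T)·P.
At X = 0.825: the mole-fraction product g(X) = Π y_i^ν_i = 2.131. Since Kp = g(X)·P^{1}, P = (Kp/g)^(1/1) = (11.8/2.131)^(1/1) = 5.54 atm.

P = 5.54 atm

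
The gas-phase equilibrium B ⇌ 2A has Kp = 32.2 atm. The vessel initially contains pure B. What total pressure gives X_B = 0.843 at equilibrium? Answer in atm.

Take 1 mol B as basis and let X be its fractional conversion, so ξ = X.
Species balance: n_B = 1 − X; n_A = 2X.
Summing: n_T = 1 + X.
Kp = p_A^2 / (p_B) with p_i = (n_i/n_T)·P.
At X = 0.843: the mole-fraction product g(X) = Π y_i^ν_i = 9.824. Since Kp = g(X)·P^{1}, P = (Kp/g)^(1/1) = (32.2/9.824)^(1/1) = 3.28 atm.

P = 3.28 atm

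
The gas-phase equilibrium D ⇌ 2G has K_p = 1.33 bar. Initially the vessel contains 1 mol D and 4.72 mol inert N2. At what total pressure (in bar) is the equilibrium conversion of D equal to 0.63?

P = 1.97 bar

Let X = conversion of D (basis 1 mol D); extent of reaction ξ = X.
Mole table: n_D = 1 − X; n_G = 2X; n_I = 4.72 (inert).
Summing: n_T = 5.72 + X.
K_p = p_G^2 / (p_D) with p_i = (n_i/n_T)·P.
At X = 0.63: the mole-fraction product g(X) = Π y_i^ν_i = 0.6757. Since K_p = g(X)·P^{1}, P = (K_p/g)^(1/1) = (1.33/0.6757)^(1/1) = 1.97 bar.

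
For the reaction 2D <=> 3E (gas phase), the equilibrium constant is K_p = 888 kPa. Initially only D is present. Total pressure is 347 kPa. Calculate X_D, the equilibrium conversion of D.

Let X = conversion of D (basis 1 mol D); extent of reaction ξ = 0.5X.
At extent ξ: n_D = 1 − X; n_E = 1.5X.
Total moles n_T = 1 + 0.5X.
y_i = n_i/n_T, p_i = y_i·P. K_p = p_E^3 / (p_D^2).
This yields a degree-3 equation in X; solving on (0,1), X = 0.567.

X = 0.567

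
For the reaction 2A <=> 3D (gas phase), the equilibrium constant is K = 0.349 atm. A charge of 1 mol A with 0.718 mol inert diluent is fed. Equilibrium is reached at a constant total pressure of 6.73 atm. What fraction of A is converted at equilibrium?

X = 0.251

Let X = conversion of A (basis 1 mol A); extent of reaction ξ = 0.5X.
Mole table: n_A = 1 − X; n_D = 1.5X; n_I = 0.718 (inert).
n_T = Σnᵢ = 1.72 + 0.5X.
With p_i = (n_i/n_T)P, K = p_D^3 / (p_A^2).
This yields a degree-3 equation in X; solving on (0,1), X = 0.251.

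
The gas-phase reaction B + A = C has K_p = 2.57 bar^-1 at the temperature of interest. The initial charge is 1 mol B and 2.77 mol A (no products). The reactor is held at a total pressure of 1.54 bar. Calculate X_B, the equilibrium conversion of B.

Let X = conversion of B (basis 1 mol B); extent of reaction ξ = X.
At extent ξ: n_B = 1 − X; n_A = 2.77 − X; n_C = X.
n_T = Σnᵢ = 3.77 − X.
With p_i = (n_i/n_T)P, K_p = p_C / (p_B p_A).
Equating to 2.57 bar^-1 and solving on 0 < X < 1: X = 0.727.

X = 0.727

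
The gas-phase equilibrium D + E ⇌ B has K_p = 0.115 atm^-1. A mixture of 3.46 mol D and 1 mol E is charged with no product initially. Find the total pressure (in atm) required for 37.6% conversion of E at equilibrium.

P = 6.94 atm

Let X = conversion of E (basis 1 mol E); extent of reaction ξ = X.
Mole table: n_D = 3.46 − X; n_E = 1 − X; n_B = X.
n_T = Σnᵢ = 4.46 − X.
K_p = p_B / (p_D p_E) with p_i = (n_i/n_T)·P.
At X = 0.376: the mole-fraction product g(X) = Π y_i^ν_i = 0.7979. Since K_p = g(X)·P^{-1}, P = (g/K_p)^(1/1) = (0.7979/0.115)^(1/1) = 6.94 atm.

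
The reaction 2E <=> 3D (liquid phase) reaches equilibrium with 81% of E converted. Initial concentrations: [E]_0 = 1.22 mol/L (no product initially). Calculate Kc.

Let X = conversion of E.
Concentrations: [E] = 1.22 − 1.22X; [D] = 1.83X.
At X = 0.81: [E] = 0.232, [D] = 1.48.
Kc = [D]^3 / ([E]^2) = 60.6 mol/L.

Kc = 60.6 mol/L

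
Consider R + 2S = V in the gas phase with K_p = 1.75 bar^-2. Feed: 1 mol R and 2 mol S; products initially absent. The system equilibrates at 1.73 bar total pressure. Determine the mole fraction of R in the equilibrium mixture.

y_R = 0.239

Take 1 mol R as basis and let X be its fractional conversion, so ξ = X.
Species balance: n_R = 1 − X; n_S = 2 − 2X; n_V = X.
n_T = Σnᵢ = 3 − 2X.
y_i = n_i/n_T, p_i = y_i·P. K_p = p_V / (p_R p_S^2).
Substituting and setting equal to 1.75 bar^-2 gives a polynomial in X; the root in (0,1) is X = 0.544.
Then n_R = 0.456, n_T = 1.91, so y_R = 0.239.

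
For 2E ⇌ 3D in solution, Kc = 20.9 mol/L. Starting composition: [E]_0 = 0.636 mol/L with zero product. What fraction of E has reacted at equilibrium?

X = 0.779

Let X = conversion of E; extent ξ = 0.636X/2 mol/L.
Concentrations: [E] = 0.636 − 0.636X; [D] = 0.954X.
Kc = [D]^3 / ([E]^2).
Solving Kc = 20.9 for X ∈ (0,1): X = 0.779.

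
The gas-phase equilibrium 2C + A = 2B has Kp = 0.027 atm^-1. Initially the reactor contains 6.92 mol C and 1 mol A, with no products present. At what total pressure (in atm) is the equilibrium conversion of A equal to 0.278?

P = 2.99 atm

Basis: 1 mol A initially; let X = conversion of A. Extent ξ = X.
Mole table: n_C = 6.92 − 2X; n_A = 1 − X; n_B = 2X.
Total moles n_T = 7.92 − X.
Kp = p_B^2 / (p_C^2 p_A) with p_i = (n_i/n_T)·P.
At X = 0.278: the mole-fraction product g(X) = Π y_i^ν_i = 0.08079. Since Kp = g(X)·P^{-1}, P = (g/Kp)^(1/1) = (0.08079/0.027)^(1/1) = 2.99 atm.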